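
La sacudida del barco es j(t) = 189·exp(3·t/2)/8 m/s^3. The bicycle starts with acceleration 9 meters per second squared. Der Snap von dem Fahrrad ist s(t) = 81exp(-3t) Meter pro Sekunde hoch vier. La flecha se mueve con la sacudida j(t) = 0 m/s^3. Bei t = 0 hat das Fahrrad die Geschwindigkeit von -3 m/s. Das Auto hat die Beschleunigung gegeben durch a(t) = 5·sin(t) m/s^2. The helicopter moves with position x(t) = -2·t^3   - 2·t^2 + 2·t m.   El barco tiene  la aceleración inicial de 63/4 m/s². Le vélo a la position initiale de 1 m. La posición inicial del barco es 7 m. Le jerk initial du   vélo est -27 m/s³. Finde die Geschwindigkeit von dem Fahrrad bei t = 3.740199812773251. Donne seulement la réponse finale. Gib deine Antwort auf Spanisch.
La respuesta es -0.0000401861901626221.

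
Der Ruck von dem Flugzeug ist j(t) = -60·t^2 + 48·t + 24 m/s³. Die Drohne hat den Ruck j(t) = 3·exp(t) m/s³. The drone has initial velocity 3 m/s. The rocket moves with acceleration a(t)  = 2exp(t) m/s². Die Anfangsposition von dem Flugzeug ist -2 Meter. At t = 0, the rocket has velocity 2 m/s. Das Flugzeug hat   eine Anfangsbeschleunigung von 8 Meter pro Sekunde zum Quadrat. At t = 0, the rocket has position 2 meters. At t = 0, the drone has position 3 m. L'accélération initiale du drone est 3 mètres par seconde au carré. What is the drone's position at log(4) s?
We must find the integral of our jerk equation j(t) = 3·exp(t) 3 times. The integral of jerk is acceleration. Using a(0) = 3, we get a(t) = 3·exp(t). Integrating acceleration and using the initial condition v(0) = 3, we get v(t) = 3·exp(t). The antiderivative of velocity, with x(0) = 3, gives position: x(t) = 3·exp(t). From the given position equation x(t) = 3·exp(t), we substitute t = log(4) to get x = 12.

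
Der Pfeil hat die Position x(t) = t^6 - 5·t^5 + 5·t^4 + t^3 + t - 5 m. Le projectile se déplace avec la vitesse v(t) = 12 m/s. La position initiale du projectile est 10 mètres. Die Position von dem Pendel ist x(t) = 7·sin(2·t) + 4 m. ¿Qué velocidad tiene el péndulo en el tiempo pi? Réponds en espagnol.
Debemos derivar nuestra ecuación de la posición x(t) = 7·sin(2·t) + 4 1 vez. Tomando d/dt de x(t), encontramos v(t) = 14·cos(2·t). Tenemos la velocidad v(t) = 14·cos(2·t). Sustituyendo t = pi: v(pi) = 14.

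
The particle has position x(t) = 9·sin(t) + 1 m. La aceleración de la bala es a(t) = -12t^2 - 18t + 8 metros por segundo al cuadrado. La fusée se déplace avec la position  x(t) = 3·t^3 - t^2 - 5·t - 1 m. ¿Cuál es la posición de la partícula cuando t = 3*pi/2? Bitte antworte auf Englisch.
We have position x(t) = 9·sin(t) + 1. Substituting t = 3*pi/2: x(3*pi/2) = -8.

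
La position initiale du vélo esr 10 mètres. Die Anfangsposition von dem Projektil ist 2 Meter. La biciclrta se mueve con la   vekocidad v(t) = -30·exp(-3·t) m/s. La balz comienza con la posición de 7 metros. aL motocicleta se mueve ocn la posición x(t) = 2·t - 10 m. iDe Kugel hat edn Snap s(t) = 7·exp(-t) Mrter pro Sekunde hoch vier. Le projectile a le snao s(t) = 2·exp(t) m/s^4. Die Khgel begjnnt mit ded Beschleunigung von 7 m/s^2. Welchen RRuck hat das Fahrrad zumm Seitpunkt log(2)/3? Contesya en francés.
Nous devons dériver notre équation de la vitesse v(t) = -30·exp(-3·t) 2 fois. En prenant d/dt de v(t), nous trouvons a(t) = 90·exp(-3·t). En prenant d/dt de a(t), nous trouvons j(t) = -270·exp(-3·t). De l'équation du jerk j(t) = -270·exp(-3·t), nous substituons t = log(2)/3 pour obtenir j = -135.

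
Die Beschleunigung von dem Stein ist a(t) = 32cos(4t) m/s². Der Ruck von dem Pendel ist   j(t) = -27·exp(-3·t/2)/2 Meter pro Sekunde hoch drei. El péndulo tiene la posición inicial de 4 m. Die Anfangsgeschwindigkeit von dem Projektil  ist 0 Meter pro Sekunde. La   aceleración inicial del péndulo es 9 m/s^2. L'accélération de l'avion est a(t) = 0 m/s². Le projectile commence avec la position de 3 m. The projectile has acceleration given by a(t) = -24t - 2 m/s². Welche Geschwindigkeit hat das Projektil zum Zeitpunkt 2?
Ausgehend von der Beschleunigung a(t) = -24·t - 2, nehmen wir 1 Integral. Durch Integration von der Beschleunigung und Verwendung der Anfangsbedingung v(0) = 0, erhalten wir v(t) = 2·t·(-6·t - 1). Mit v(t) = 2·t·(-6·t - 1) und Einsetzen von t = 2, finden wir v = -52.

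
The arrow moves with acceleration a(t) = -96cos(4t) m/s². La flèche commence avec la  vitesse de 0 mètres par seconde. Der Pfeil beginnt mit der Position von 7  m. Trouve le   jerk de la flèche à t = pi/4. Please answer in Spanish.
Para resolver esto, necesitamos tomar 1 derivada de nuestra ecuación de la aceleración a(t) = -96·cos(4·t). Tomando d/dt de a(t), encontramos j(t) = 384·sin(4·t). De la ecuación de la sacudida j(t) = 384·sin(4·t), sustituimos t = pi/4 para obtener j = 0.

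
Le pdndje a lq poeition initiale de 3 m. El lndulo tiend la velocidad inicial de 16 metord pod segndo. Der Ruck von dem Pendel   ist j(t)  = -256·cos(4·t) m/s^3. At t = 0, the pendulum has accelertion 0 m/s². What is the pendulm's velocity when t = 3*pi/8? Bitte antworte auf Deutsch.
Ausgehend von dem Ruck j(t) = -256·cos(4·t), nehmen wir 2 Integrale. Das Integral von dem Ruck, mit a(0) = 0, ergibt die Beschleunigung: a(t) = -64·sin(4·t). Mit ∫a(t)dt und Anwendung von v(0) = 16, finden wir v(t) = 16·cos(4·t). Wir haben die Geschwindigkeit v(t) = 16·cos(4·t). Durch Einsetzen von t = 3*pi/8: v(3*pi/8) = 0.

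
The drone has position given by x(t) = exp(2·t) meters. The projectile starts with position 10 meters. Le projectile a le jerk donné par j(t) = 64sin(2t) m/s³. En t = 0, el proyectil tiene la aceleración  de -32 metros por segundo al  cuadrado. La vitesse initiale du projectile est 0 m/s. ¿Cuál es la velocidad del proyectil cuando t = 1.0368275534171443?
Necesitamos integrar nuestra ecuación de la sacudida j(t) = 64·sin(2·t) 2 veces. Tomando ∫j(t)dt y aplicando a(0) = -32, encontramos a(t) = -32·cos(2·t). Integrando la aceleración y usando la condición inicial v(0) = 0, obtenemos v(t) = -16·sin(2·t). Tenemos la velocidad v(t) = -16·sin(2·t). Sustituyendo t = 1.0368275534171443: v(1.0368275534171443) = -14.0193344883790.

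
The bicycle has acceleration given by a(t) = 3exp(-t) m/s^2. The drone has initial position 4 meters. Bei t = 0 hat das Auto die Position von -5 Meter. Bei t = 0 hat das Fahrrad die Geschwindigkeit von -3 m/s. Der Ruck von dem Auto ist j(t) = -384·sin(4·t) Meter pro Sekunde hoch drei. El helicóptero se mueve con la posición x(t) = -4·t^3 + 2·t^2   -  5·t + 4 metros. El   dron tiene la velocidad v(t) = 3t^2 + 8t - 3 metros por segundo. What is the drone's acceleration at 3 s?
To solve this, we need to take 1 derivative of our velocity equation v(t) = 3·t^2 + 8·t - 3. Differentiating velocity, we get acceleration: a(t) = 6·t + 8. Using a(t) = 6·t + 8 and substituting t = 3, we find a = 26.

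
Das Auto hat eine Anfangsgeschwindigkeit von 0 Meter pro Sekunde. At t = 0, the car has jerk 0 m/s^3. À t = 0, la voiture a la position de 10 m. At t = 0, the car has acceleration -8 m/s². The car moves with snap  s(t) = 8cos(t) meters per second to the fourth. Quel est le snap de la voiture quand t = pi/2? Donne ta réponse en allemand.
Wir haben den Snap s(t) = 8·cos(t). Durch Einsetzen von t = pi/2: s(pi/2) = 0.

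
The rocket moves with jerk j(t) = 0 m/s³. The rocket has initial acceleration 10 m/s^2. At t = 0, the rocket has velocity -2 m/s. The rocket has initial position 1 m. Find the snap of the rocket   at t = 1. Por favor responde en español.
Debemos derivar nuestra ecuación de la sacudida j(t) = 0 1 vez. La derivada de la sacudida da el snap: s(t) = 0. Usando s(t) = 0 y sustituyendo t = 1, encontramos s = 0.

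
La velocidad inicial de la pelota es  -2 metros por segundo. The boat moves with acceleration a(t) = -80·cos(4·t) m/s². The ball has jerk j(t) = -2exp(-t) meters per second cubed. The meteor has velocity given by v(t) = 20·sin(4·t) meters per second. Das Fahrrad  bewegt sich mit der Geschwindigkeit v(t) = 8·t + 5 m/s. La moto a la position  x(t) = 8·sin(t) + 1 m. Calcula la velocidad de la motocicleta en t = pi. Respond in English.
We must differentiate our position equation x(t) = 8·sin(t) + 1 1 time. Taking d/dt of x(t), we find v(t) = 8·cos(t). Using v(t) = 8·cos(t) and substituting t = pi, we find v = -8.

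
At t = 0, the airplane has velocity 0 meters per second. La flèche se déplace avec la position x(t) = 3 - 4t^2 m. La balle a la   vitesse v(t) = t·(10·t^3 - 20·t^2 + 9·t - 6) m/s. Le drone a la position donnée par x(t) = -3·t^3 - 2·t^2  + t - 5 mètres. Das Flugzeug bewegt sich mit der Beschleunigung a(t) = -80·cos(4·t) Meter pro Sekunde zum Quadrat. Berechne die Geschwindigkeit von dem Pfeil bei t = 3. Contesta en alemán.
Wir müssen unsere Gleichung für die Position x(t) = 3 - 4·t^2 1-mal ableiten. Durch Ableiten von der Position erhalten wir die Geschwindigkeit: v(t) = -8·t. Aus der Gleichung für die Geschwindigkeit v(t) = -8·t, setzen wir t = 3 ein und erhalten v = -24.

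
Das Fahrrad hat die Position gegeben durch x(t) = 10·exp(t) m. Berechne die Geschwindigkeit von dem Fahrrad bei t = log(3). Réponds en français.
Nous devons dériver notre équation de la position x(t) = 10·exp(t) 1 fois. En prenant d/dt de x(t), nous trouvons v(t) = 10·exp(t). En utilisant v(t) = 10·exp(t) et en substituant t = log(3), nous trouvons v = 30.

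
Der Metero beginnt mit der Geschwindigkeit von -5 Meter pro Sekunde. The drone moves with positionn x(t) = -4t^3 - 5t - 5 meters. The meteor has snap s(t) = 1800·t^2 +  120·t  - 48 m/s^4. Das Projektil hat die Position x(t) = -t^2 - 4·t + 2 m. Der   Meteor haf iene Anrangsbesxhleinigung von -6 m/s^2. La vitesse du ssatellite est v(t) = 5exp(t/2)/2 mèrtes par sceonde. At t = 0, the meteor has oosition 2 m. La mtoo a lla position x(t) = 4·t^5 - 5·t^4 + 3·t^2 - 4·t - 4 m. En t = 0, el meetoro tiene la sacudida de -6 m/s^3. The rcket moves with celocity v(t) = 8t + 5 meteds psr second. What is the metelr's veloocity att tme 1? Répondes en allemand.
Um dies zu lösen, müssen wir 3 Integrale unserer Gleichung für den Snap s(t) = 1800·t^2 + 120·t - 48 finden. Mit ∫s(t)dt und Anwendung von j(0) = -6, finden wir j(t) = 600·t^3 + 60·t^2 - 48·t - 6. Mit ∫j(t)dt und Anwendung von a(0) = -6, finden wir a(t) = 150·t^4 + 20·t^3 - 24·t^2 - 6·t - 6. Das Integral von der Beschleunigung, mit v(0) = -5, ergibt die Geschwindigkeit: v(t) = 30·t^5 + 5·t^4 - 8·t^3 - 3·t^2 - 6·t - 5. Aus der Gleichung für die Geschwindigkeit v(t) = 30·t^5 + 5·t^4 - 8·t^3 - 3·t^2 - 6·t - 5, setzen wir t = 1 ein und erhalten v = 13.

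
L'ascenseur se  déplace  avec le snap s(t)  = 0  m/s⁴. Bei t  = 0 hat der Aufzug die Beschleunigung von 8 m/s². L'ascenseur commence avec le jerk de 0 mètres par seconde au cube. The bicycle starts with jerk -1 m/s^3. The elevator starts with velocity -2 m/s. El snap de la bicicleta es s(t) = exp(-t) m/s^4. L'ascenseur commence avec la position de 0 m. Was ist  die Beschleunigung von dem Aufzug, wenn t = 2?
Um dies zu lösen, müssen wir 2 Integrale unserer Gleichung für den Snap s(t) = 0 finden. Das Integral von dem Snap, mit j(0) = 0, ergibt den Ruck: j(t) = 0. Mit ∫j(t)dt und Anwendung von a(0) = 8, finden wir a(t) = 8. Wir haben die Beschleunigung a(t) = 8. Durch Einsetzen von t = 2: a(2) = 8.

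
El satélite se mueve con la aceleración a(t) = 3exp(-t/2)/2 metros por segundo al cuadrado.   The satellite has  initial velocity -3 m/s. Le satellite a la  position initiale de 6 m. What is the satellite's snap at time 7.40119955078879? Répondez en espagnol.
Para resolver esto, necesitamos tomar 2 derivadas de nuestra ecuación de la aceleración a(t) = 3·exp(-t/2)/2. Derivando la aceleración, obtenemos la sacudida: j(t) = -3·exp(-t/2)/4. La derivada de la sacudida da el snap: s(t) = 3·exp(-t/2)/8. Usando s(t) = 3·exp(-t/2)/8 y sustituyendo t = 7.40119955078879, encontramos s = 0.00926576338256792.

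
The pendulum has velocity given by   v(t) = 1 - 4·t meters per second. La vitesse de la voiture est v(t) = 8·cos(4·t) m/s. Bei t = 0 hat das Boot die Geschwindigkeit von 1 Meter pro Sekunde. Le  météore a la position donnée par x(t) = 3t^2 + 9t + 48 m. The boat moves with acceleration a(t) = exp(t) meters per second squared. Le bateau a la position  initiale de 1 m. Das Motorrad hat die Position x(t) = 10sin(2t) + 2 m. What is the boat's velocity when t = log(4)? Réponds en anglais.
We must find the antiderivative of our acceleration equation a(t) = exp(t) 1 time. Taking ∫a(t)dt and applying v(0) = 1, we find v(t) = exp(t). From the given velocity equation v(t) = exp(t), we substitute t = log(4) to get v = 4.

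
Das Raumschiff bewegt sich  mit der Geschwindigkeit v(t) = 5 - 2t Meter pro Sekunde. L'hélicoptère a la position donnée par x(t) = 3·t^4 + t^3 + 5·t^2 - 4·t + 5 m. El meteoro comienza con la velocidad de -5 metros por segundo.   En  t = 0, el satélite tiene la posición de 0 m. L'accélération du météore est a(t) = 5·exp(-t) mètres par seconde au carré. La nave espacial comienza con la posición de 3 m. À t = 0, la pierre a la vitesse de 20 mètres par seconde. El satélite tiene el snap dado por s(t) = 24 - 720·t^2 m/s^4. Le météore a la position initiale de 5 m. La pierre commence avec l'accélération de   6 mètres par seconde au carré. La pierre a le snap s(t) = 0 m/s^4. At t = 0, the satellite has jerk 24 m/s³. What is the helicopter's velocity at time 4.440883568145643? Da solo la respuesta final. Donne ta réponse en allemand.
Bei t = 4.440883568145643, v = 1150.54096819698.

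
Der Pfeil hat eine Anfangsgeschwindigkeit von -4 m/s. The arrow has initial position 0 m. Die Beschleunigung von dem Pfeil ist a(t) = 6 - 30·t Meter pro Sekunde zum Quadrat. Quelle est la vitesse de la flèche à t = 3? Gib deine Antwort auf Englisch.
Starting from acceleration a(t) = 6 - 30·t, we take 1 antiderivative. The antiderivative of acceleration, with v(0) = -4, gives velocity: v(t) = -15·t^2 + 6·t - 4. Using v(t) = -15·t^2 + 6·t - 4 and substituting t = 3, we find v = -121.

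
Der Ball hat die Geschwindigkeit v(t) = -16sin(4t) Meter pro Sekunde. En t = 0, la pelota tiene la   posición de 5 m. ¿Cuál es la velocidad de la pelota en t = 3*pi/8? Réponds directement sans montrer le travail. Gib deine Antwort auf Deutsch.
Die Antwort ist 16.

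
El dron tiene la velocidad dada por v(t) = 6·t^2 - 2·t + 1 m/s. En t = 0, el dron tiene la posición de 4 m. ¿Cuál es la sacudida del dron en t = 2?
Debemos derivar nuestra ecuación de la velocidad v(t) = 6·t^2 - 2·t + 1 2 veces. La derivada de la velocidad da la aceleración: a(t) = 12·t - 2. Derivando la aceleración, obtenemos la sacudida: j(t) = 12. Tenemos la sacudida j(t) = 12. Sustituyendo t = 2: j(2) = 12.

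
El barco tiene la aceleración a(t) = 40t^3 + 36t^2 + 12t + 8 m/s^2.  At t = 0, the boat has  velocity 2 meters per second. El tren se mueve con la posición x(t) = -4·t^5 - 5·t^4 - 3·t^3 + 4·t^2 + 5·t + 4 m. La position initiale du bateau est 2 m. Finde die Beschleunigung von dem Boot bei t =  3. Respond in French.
En utilisant a(t) = 40·t^3 + 36·t^2 + 12·t + 8 et en substituant t = 3, nous trouvons a = 1448.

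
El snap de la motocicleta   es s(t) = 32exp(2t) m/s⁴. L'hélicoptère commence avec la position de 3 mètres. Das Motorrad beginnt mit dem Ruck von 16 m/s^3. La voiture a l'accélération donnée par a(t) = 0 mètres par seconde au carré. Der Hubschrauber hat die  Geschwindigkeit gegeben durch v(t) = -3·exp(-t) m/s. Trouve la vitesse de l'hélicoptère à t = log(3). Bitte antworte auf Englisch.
We have velocity v(t) = -3·exp(-t). Substituting t = log(3): v(log(3)) = -1.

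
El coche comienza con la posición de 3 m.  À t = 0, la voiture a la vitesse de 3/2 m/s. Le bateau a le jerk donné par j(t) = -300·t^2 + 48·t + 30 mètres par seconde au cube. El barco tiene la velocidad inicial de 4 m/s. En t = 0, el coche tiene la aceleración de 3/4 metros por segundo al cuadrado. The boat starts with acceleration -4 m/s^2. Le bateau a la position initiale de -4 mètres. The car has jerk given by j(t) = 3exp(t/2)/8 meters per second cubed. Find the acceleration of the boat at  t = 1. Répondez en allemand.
Ausgehend von dem Ruck j(t) = -300·t^2 + 48·t + 30, nehmen wir 1 Integral. Durch Integration von dem Ruck und Verwendung der Anfangsbedingung a(0) = -4, erhalten wir a(t) = -100·t^3 + 24·t^2 + 30·t - 4. Mit a(t) = -100·t^3 + 24·t^2 + 30·t - 4 und Einsetzen von t = 1, finden wir a = -50.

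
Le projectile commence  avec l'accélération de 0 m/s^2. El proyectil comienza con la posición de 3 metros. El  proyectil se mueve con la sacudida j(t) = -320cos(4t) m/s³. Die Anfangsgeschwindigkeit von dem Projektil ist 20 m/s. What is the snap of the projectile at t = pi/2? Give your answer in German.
Ausgehend von dem Ruck j(t) = -320·cos(4·t), nehmen wir 1 Ableitung. Die Ableitung von dem Ruck ergibt den Snap: s(t) = 1280·sin(4·t). Mit s(t) = 1280·sin(4·t) und Einsetzen von t = pi/2, finden wir s = 0.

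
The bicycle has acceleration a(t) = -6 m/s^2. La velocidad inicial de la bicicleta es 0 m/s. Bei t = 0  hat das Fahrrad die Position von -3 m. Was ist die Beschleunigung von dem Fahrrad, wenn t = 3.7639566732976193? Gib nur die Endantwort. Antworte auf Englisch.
At t = 3.7639566732976193, a = -6.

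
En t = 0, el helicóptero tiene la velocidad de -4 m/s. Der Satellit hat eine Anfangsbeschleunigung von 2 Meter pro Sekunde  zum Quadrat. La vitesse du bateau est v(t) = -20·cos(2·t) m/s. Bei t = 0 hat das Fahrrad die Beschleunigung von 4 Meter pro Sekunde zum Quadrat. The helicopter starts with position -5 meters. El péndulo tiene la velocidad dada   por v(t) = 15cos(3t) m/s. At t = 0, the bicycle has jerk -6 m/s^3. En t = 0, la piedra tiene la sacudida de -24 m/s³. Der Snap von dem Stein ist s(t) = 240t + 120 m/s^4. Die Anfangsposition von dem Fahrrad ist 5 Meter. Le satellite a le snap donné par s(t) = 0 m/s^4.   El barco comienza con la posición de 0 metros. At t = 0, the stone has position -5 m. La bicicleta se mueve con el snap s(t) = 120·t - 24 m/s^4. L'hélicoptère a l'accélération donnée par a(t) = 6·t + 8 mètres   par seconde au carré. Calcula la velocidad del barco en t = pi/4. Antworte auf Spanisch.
Tenemos la velocidad v(t) = -20·cos(2·t). Sustituyendo t = pi/4: v(pi/4) = 0.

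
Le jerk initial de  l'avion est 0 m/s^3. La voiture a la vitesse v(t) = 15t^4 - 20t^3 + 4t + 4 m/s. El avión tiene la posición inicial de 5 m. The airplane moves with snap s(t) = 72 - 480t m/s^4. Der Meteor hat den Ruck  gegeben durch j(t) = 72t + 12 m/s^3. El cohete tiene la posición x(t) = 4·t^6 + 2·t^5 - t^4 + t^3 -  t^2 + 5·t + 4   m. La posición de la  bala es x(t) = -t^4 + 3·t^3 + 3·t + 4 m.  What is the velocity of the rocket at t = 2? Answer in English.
We must differentiate our position equation x(t) = 4·t^6 + 2·t^5 - t^4 + t^3 - t^2 + 5·t + 4 1 time. The derivative of position gives velocity: v(t) = 24·t^5 + 10·t^4 - 4·t^3 + 3·t^2 - 2·t + 5. Using v(t) = 24·t^5 + 10·t^4 - 4·t^3 + 3·t^2 - 2·t + 5 and substituting t = 2, we find v = 909.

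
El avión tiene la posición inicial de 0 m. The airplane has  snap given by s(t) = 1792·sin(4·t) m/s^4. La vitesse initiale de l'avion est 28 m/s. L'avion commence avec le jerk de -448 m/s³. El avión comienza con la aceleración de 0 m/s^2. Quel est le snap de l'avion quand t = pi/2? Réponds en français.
De l'équation du snap s(t) = 1792·sin(4·t), nous substituons t = pi/2 pour obtenir s = 0.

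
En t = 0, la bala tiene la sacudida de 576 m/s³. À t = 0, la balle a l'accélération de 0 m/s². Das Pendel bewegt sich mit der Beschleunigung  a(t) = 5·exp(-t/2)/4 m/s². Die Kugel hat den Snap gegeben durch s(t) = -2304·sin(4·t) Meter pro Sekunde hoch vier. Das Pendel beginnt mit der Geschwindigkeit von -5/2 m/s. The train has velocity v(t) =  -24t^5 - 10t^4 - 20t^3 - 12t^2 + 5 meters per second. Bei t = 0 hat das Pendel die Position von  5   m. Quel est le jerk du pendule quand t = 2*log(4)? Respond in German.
Um dies zu lösen, müssen wir 1 Ableitung unserer Gleichung für die Beschleunigung a(t) = 5·exp(-t/2)/4 nehmen. Mit d/dt von a(t) finden wir j(t) = -5·exp(-t/2)/8. Mit j(t) = -5·exp(-t/2)/8 und Einsetzen von t = 2*log(4), finden wir j = -5/32.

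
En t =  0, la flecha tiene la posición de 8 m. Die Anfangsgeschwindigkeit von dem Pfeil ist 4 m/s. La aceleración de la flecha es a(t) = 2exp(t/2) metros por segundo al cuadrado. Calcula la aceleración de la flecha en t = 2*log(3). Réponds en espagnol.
Usando a(t) = 2·exp(t/2) y sustituyendo t = 2*log(3), encontramos a = 6.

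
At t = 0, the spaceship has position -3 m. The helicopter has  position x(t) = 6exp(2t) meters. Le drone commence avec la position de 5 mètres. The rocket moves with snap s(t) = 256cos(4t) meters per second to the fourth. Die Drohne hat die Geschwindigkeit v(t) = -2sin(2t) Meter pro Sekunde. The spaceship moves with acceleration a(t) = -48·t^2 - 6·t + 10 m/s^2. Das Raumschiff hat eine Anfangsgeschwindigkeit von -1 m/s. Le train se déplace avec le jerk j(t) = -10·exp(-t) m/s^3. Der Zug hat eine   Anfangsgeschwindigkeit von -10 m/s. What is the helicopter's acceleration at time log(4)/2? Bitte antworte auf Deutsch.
Wir müssen unsere Gleichung für die Position x(t) = 6·exp(2·t) 2-mal ableiten. Die Ableitung von der Position ergibt die Geschwindigkeit: v(t) = 12·exp(2·t). Mit d/dt von v(t) finden wir a(t) = 24·exp(2·t). Mit a(t) = 24·exp(2·t) und Einsetzen von t = log(4)/2, finden wir a = 96.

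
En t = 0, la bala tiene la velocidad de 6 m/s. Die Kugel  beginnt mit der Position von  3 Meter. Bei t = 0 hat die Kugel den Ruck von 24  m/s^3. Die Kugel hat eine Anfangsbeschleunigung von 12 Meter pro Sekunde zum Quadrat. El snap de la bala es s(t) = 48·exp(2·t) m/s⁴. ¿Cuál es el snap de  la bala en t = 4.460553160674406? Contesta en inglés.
From the given snap equation s(t) = 48·exp(2·t), we substitute t = 4.460553160674406 to get s = 359441.721187112.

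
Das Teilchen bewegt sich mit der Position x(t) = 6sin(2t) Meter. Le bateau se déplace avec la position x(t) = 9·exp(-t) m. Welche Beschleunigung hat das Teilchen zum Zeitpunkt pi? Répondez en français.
Nous devons dériver notre équation de la position x(t) = 6·sin(2·t) 2 fois. En dérivant la position, nous obtenons la vitesse: v(t) = 12·cos(2·t). La dérivée de la vitesse donne l'accélération: a(t) = -24·sin(2·t). En utilisant a(t) = -24·sin(2·t) et en substituant t = pi, nous trouvons a = 0.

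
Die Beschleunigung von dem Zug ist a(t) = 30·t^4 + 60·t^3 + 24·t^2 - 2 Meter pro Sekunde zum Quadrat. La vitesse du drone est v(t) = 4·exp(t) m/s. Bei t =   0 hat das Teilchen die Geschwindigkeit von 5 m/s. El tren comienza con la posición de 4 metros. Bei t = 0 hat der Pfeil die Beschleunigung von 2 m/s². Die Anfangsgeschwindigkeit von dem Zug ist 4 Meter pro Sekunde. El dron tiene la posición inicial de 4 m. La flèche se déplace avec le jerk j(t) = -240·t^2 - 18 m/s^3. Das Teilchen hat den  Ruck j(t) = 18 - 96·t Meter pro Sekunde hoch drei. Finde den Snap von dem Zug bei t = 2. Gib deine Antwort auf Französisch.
Pour résoudre ceci, nous devons prendre 2 dérivées de notre équation de l'accélération a(t) = 30·t^4 + 60·t^3 + 24·t^2 - 2. En prenant d/dt de a(t), nous trouvons j(t) = 120·t^3 + 180·t^2 + 48·t. La dérivée du jerk donne le snap: s(t) = 360·t^2 + 360·t + 48. De l'équation du snap s(t) = 360·t^2 + 360·t + 48, nous substituons t = 2 pour obtenir s = 2208.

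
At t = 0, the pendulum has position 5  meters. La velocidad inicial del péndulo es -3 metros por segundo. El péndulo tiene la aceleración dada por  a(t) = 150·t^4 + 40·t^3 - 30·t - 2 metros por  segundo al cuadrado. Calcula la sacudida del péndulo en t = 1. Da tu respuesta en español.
Para resolver esto, necesitamos tomar 1 derivada de nuestra ecuación de la aceleración a(t) = 150·t^4 + 40·t^3 - 30·t - 2. Derivando la aceleración, obtenemos la sacudida: j(t) = 600·t^3 + 120·t^2 - 30. Usando j(t) = 600·t^3 + 120·t^2 - 30 y sustituyendo t = 1, encontramos j = 690.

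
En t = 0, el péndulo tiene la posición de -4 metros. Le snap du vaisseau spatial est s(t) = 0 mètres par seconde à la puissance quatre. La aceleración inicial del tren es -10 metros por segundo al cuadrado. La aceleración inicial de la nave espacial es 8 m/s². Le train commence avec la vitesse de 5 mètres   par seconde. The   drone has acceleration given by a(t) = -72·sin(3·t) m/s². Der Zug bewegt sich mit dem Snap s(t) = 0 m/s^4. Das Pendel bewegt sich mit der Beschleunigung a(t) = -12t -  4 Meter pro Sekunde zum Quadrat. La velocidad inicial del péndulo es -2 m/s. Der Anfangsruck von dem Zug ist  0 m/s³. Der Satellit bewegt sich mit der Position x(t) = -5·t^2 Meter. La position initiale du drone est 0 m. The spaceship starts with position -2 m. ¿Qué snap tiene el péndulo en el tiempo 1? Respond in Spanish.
Partiendo de la aceleración a(t) = -12·t - 4, tomamos 2 derivadas. Tomando d/dt de a(t), encontramos j(t) = -12. Tomando d/dt de j(t), encontramos s(t) = 0. De la ecuación del snap s(t) = 0, sustituimos t = 1 para obtener s = 0.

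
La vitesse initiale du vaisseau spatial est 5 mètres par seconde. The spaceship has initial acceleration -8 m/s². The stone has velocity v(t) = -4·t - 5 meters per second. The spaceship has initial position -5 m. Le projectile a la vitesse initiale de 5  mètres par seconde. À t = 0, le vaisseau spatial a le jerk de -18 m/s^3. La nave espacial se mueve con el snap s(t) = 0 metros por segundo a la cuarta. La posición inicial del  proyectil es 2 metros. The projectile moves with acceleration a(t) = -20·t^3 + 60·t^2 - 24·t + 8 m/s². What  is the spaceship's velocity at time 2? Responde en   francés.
Nous devons intégrer notre équation du snap s(t) = 0 3 fois. La primitive du snap, avec j(0) = -18, donne le jerk: j(t) = -18. En intégrant le jerk et en utilisant la condition initiale a(0) = -8, nous obtenons a(t) = -18·t - 8. L'intégrale de l'accélération est la vitesse. En utilisant v(0) = 5, nous obtenons v(t) = -9·t^2 - 8·t + 5. De l'équation de la vitesse v(t) = -9·t^2 - 8·t + 5, nous substituons t = 2 pour obtenir v = -47.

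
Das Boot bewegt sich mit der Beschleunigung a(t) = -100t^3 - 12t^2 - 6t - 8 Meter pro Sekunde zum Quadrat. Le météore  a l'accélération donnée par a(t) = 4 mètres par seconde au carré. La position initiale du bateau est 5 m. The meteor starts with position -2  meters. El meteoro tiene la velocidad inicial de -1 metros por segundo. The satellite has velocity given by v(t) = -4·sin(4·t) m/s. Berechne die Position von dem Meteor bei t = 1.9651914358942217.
Wir müssen die Stammfunktion unserer Gleichung für die Beschleunigung a(t) = 4 2-mal finden. Die Stammfunktion von der Beschleunigung ist die Geschwindigkeit. Mit v(0) = -1 erhalten wir v(t) = 4·t - 1. Durch Integration von der Geschwindigkeit und Verwendung der Anfangsbedingung x(0) = -2, erhalten wir x(t) = 2·t^2 - t - 2. Mit x(t) = 2·t^2 - t - 2 und Einsetzen von t = 1.9651914358942217, finden wir x = 3.75876332352976.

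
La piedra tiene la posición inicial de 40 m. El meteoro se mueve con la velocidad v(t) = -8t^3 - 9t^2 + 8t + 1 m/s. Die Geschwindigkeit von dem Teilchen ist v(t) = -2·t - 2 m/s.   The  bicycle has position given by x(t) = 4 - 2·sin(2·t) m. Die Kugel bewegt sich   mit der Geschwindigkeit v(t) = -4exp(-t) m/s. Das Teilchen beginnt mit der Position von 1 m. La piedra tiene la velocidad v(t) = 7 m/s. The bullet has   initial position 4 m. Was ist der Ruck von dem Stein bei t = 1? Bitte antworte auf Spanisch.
Para resolver esto, necesitamos tomar 2 derivadas de nuestra ecuación de la velocidad v(t) = 7. Derivando la velocidad, obtenemos la aceleración: a(t) = 0. Tomando d/dt de a(t), encontramos j(t) = 0. Tenemos la sacudida j(t) = 0. Sustituyendo t = 1: j(1) = 0.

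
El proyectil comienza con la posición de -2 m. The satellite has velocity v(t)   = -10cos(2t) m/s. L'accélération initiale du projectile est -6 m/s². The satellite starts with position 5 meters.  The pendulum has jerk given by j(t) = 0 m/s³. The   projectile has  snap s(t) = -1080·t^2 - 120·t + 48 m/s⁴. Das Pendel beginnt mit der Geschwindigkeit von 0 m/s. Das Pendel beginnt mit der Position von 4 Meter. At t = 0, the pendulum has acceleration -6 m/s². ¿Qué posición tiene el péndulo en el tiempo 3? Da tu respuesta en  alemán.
Wir müssen das Integral unserer Gleichung für den Ruck j(t) = 0 3-mal finden. Durch Integration von dem Ruck und Verwendung der Anfangsbedingung a(0) = -6, erhalten wir a(t) = -6. Die Stammfunktion von der Beschleunigung ist die Geschwindigkeit. Mit v(0) = 0 erhalten wir v(t) = -6·t. Das Integral von der Geschwindigkeit, mit x(0) = 4, ergibt die Position: x(t) = 4 - 3·t^2. Mit x(t) = 4 - 3·t^2 und Einsetzen von t = 3, finden wir x = -23.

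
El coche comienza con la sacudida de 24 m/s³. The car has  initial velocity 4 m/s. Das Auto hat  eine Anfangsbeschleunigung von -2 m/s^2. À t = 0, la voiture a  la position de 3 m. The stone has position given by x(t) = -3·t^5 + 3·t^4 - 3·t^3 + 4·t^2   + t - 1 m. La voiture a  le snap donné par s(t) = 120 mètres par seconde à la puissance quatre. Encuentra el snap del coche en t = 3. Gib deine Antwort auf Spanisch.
Tenemos el snap s(t) = 120. Sustituyendo t = 3: s(3) = 120.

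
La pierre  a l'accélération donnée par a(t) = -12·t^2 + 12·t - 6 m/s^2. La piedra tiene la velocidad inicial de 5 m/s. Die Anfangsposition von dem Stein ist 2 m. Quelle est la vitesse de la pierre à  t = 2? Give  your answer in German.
Wir müssen unsere Gleichung für die Beschleunigung a(t) = -12·t^2 + 12·t - 6 1-mal integrieren. Das Integral von der Beschleunigung, mit v(0) = 5, ergibt die Geschwindigkeit: v(t) = -4·t^3 + 6·t^2 - 6·t + 5. Mit v(t) = -4·t^3 + 6·t^2 - 6·t + 5 und Einsetzen von t = 2, finden wir v = -15.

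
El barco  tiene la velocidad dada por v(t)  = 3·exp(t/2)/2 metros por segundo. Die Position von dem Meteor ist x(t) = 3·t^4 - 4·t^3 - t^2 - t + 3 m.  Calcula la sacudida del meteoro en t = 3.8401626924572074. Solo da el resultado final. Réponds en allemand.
Der Ruck bei t = 3.8401626924572074 ist j = 252.491713856919.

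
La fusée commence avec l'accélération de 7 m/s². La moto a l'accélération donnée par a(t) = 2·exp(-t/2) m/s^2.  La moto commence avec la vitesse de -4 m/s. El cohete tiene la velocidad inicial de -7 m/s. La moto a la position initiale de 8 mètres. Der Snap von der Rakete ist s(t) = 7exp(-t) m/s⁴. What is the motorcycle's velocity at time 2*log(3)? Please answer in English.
To find the answer, we compute 1 antiderivative of a(t) = 2·exp(-t/2). The integral of acceleration is velocity. Using v(0) = -4, we get v(t) = -4·exp(-t/2). Using v(t) = -4·exp(-t/2) and substituting t = 2*log(3), we find v = -4/3.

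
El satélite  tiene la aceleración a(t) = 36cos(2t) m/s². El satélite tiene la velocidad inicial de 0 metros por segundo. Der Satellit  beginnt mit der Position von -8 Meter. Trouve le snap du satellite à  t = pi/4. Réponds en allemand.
Ausgehend von der Beschleunigung a(t) = 36·cos(2·t), nehmen wir 2 Ableitungen. Durch Ableiten von der Beschleunigung erhalten wir den Ruck: j(t) = -72·sin(2·t). Die Ableitung von dem Ruck ergibt den Snap: s(t) = -144·cos(2·t). Mit s(t) = -144·cos(2·t) und Einsetzen von t = pi/4, finden wir s = 0.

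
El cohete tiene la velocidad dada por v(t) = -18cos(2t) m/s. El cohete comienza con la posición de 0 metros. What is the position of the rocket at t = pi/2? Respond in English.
To find the answer, we compute 1 integral of v(t) = -18·cos(2·t). Integrating velocity and using the initial condition x(0) = 0, we get x(t) = -9·sin(2·t). We have position x(t) = -9·sin(2·t). Substituting t = pi/2: x(pi/2) = 0.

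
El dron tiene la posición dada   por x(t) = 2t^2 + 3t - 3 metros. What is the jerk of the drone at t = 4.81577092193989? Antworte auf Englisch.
To solve this, we need to take 3 derivatives of our position equation x(t) = 2·t^2 + 3·t - 3. The derivative of position gives velocity: v(t) = 4·t + 3. Differentiating velocity, we get acceleration: a(t) = 4. Taking d/dt of a(t), we find j(t) = 0. Using j(t) = 0 and substituting t = 4.81577092193989, we find j = 0.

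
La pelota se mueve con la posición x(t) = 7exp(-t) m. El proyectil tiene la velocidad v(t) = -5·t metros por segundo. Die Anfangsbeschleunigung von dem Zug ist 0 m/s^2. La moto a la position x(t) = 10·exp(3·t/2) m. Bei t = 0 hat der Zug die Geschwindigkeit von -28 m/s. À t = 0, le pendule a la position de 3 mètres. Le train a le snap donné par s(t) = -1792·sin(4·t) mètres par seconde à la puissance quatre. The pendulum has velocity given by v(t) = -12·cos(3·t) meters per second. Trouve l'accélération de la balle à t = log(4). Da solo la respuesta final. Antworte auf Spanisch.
En t = log(4), a = 7/4.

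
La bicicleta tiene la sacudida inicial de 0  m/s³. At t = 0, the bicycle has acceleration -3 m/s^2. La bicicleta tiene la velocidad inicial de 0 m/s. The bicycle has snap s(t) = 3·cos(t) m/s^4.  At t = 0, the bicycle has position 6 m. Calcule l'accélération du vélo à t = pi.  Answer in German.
Wir müssen die Stammfunktion unserer Gleichung für den Snap s(t) = 3·cos(t) 2-mal finden. Durch Integration von dem Snap und Verwendung der Anfangsbedingung j(0) = 0, erhalten wir j(t) = 3·sin(t). Das Integral von dem Ruck ist die Beschleunigung. Mit a(0) = -3 erhalten wir a(t) = -3·cos(t). Mit a(t) = -3·cos(t) und Einsetzen von t = pi, finden wir a = 3.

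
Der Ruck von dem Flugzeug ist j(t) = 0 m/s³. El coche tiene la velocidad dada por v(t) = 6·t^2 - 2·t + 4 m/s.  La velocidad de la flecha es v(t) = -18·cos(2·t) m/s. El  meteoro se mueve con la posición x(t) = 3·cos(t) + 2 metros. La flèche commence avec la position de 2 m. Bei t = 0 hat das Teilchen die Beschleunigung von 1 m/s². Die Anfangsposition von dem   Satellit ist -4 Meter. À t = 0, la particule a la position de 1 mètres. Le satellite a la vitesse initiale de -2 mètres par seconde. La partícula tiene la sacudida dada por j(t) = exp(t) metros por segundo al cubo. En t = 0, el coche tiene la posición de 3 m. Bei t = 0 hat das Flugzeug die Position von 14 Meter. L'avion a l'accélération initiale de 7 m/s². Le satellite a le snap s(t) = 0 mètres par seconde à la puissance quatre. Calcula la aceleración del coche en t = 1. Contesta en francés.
En partant de la vitesse v(t) = 6·t^2 - 2·t + 4, nous prenons 1 dérivée. La dérivée de la vitesse donne l'accélération: a(t) = 12·t - 2. Nous avons l'accélération a(t) = 12·t - 2. En substituant t = 1: a(1) = 10.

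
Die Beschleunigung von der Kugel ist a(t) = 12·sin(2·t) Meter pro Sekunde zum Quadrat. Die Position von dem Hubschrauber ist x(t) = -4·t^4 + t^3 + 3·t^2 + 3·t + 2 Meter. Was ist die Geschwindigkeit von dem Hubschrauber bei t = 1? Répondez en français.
Pour résoudre ceci, nous devons prendre 1 dérivée de notre équation de la position x(t) = -4·t^4 + t^3 + 3·t^2 + 3·t + 2. En dérivant la position, nous obtenons la vitesse: v(t) = -16·t^3 + 3·t^2 + 6·t + 3. Nous avons la vitesse v(t) = -16·t^3 + 3·t^2 + 6·t + 3. En substituant t = 1: v(1) = -4.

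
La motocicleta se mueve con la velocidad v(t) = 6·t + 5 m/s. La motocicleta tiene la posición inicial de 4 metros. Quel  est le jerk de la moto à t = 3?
Pour résoudre ceci, nous devons prendre 2 dérivées de notre équation de la vitesse v(t) = 6·t + 5. En dérivant la vitesse, nous obtenons l'accélération: a(t) = 6. En prenant d/dt de a(t), nous trouvons j(t) = 0. En utilisant j(t) = 0 et en substituant t = 3, nous trouvons j = 0.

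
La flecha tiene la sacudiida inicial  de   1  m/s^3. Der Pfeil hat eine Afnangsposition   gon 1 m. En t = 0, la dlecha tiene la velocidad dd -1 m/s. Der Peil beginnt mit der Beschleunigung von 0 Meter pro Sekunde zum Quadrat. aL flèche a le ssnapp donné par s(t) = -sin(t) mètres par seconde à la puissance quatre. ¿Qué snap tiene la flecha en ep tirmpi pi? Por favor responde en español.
De la ecuación del snap s(t) = -sin(t), sustituimos t = pi para obtener s = 0.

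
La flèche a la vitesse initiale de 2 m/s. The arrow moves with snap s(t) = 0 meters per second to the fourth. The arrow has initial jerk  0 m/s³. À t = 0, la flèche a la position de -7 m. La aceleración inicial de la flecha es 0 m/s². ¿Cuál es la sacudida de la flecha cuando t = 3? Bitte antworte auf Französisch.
En partant du snap s(t) = 0, nous prenons 1 intégrale. L'intégrale du snap, avec j(0) = 0, donne le jerk: j(t) = 0. Nous avons le jerk j(t) = 0. En substituant t = 3: j(3) = 0.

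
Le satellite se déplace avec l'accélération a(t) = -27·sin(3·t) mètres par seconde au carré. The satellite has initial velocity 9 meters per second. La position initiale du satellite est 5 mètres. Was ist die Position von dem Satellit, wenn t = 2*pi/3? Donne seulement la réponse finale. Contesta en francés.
La réponse est 5.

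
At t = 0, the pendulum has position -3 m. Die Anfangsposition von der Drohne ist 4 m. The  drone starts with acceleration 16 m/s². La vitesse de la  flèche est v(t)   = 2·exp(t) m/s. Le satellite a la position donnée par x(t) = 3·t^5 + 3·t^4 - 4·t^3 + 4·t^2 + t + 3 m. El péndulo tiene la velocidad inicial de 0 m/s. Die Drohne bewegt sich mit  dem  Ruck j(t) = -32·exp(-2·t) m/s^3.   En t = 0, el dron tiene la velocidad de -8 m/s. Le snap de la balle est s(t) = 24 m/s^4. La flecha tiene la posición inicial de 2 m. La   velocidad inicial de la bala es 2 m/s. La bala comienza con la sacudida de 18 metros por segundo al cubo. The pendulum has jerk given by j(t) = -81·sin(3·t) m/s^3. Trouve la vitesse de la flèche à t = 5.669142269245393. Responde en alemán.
Aus der Gleichung für die Geschwindigkeit v(t) = 2·exp(t), setzen wir t = 5.669142269245393 ein und erhalten v = 579.571739021384.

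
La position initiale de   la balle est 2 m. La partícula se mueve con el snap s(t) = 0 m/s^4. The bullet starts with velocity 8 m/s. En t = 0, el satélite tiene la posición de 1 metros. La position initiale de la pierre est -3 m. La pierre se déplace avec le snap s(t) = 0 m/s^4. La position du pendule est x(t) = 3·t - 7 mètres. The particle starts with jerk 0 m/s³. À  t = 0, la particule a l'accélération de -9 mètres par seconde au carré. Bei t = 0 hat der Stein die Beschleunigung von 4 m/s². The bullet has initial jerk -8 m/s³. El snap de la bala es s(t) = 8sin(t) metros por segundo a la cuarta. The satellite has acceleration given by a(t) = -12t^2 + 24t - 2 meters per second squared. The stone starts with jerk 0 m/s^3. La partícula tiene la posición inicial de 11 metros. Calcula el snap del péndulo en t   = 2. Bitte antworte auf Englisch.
Starting from position x(t) = 3·t - 7, we take 4 derivatives. Taking d/dt of x(t), we find v(t) = 3. Differentiating velocity, we get acceleration: a(t) = 0. Differentiating acceleration, we get jerk: j(t) = 0. The derivative of jerk gives snap: s(t) = 0. Using s(t) = 0 and substituting t = 2, we find s = 0.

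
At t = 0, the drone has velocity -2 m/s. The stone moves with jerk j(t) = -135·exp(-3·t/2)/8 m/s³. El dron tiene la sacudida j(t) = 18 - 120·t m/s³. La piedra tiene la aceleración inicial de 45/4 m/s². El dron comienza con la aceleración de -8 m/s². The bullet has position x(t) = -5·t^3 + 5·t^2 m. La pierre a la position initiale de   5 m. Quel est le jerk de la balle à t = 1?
Nous devons dériver notre équation de la position x(t) = -5·t^3 + 5·t^2 3 fois. En dérivant la position, nous obtenons la vitesse: v(t) = -15·t^2 + 10·t. En dérivant la vitesse, nous obtenons l'accélération: a(t) = 10 - 30·t. En prenant d/dt de a(t), nous trouvons j(t) = -30. Nous avons le jerk j(t) = -30. En substituant t = 1: j(1) = -30.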